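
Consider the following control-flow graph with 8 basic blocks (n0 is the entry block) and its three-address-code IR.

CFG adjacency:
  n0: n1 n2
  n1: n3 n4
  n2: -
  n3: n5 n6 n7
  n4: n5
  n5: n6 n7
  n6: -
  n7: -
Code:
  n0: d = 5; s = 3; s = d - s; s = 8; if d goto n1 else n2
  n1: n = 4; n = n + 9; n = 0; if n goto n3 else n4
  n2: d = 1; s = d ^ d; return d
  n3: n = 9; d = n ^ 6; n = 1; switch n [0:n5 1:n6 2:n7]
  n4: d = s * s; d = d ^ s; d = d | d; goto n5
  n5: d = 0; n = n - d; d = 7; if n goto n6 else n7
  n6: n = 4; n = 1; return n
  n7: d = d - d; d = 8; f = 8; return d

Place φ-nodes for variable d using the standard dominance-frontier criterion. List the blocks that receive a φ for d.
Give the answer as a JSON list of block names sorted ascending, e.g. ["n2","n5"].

idom tree: n1←n0 n2←n0 n3←n1 n4←n1 n5←n1 n6←n1 n7←n1
Dom∩ at merges:
  n5: preds {n3,n4}: {n0,n1,n3} ∩ {n0,n1,n4} = {n0,n1}; idom=n1
  n6: preds {n3,n5}: {n0,n1,n3} ∩ {n0,n1,n5} = {n0,n1}; idom=n1
  n7: preds {n3,n5}: {n0,n1,n3} ∩ {n0,n1,n5} = {n0,n1}; idom=n1

DF derivation:
  join n5 pred n3: n3 stop@n1
  join n5 pred n4: n4 stop@n1
  join n6 pred n3: n3 stop@n1
  join n6 pred n5: n5 stop@n1
  join n7 pred n3: n3 stop@n1
  join n7 pred n5: n5 stop@n1
  n0: DF=∅
  n1: DF=∅
  n2: DF=∅
  n3: DF={n5,n6,n7}
  n4: DF={n5}
  n5: DF={n6,n7}
  n6: DF=∅
  n7: DF=∅

φ for d: defs {n0,n2,n3,n4,n5,n7}
  DF⁺ = {n5,n6,n7}

Answer: ["n5", "n6", "n7"]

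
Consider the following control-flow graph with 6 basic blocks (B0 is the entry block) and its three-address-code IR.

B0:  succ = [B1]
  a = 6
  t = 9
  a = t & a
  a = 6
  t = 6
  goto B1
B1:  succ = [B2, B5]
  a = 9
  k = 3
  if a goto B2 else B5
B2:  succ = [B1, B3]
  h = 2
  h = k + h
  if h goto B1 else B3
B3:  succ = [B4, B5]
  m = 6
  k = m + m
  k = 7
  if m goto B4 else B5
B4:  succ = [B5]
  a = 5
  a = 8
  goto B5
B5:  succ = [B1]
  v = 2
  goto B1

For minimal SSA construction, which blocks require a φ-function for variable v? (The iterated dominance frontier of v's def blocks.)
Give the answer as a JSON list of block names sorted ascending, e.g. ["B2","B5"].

Answer: ["B1"]

Analysis:
idom tree: B1←B0 B2←B1 B3←B2 B4←B3 B5←B1
Dom∩ at merges:
  B1: preds {B0,B2,B5}: {B0} ∩ {B0,B1,B2} ∩ {B0,B1,B5} = {B0}; idom=B0
  B5: preds {B1,B3,B4}: {B0,B1} ∩ {B0,B1,B2,B3} ∩ {B0,B1,B2,B3,B4} = {B0,B1}; idom=B1

DF derivation:
  join B1 pred B0: · stop@B0
  join B1 pred B2: B2→B1 stop@B0
  join B1 pred B5: B5→B1 stop@B0
  join B5 pred B1: · stop@B1
  join B5 pred B3: B3→B2 stop@B1
  join B5 pred B4: B4→B3→B2 stop@B1
  B0: DF=∅
  B1: DF={B1}
  B2: DF={B1,B5}
  B3: DF={B5}
  B4: DF={B5}
  B5: DF={B1}

φ for v: defs {B5}
  DF⁺ = {B1}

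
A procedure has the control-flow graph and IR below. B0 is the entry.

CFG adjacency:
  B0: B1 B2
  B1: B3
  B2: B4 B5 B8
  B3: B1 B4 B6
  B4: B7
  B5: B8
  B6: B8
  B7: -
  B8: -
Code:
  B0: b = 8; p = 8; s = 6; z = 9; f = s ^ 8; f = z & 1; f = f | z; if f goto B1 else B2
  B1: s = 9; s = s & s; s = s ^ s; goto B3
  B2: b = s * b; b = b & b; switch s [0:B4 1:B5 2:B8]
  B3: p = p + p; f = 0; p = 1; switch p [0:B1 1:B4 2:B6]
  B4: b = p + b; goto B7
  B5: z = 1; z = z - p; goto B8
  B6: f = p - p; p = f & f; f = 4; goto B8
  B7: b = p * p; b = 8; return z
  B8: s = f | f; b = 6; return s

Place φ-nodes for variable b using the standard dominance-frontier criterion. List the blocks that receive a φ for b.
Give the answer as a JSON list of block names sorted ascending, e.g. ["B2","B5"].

idom tree: B1←B0 B2←B0 B3←B1 B4←B0 B5←B2 B6←B3 B7←B4 B8←B0
Dom∩ at merges:
  B1: preds {B0,B3}: {B0} ∩ {B0,B1,B3} = {B0}; idom=B0
  B4: preds {B2,B3}: {B0,B2} ∩ {B0,B1,B3} = {B0}; idom=B0
  B8: preds {B2,B5,B6}: {B0,B2} ∩ {B0,B2,B5} ∩ {B0,B1,B3,B6} = {B0}; idom=B0

DF walk-up:
  join B1 pred B0: · stop@B0
  join B1 pred B3: B3→B1 stop@B0
  join B4 pred B2: B2 stop@B0
  join B4 pred B3: B3→B1 stop@B0
  join B8 pred B2: B2 stop@B0
  join B8 pred B5: B5→B2 stop@B0
  join B8 pred B6: B6→B3→B1 stop@B0
  B0 → ∅
  B1 → {B1,B4,B8}
  B2 → {B4,B8}
  B3 → {B1,B4,B8}
  B4 → ∅
  B5 → {B8}
  B6 → {B8}
  B7 → ∅
  B8 → ∅

φ for b: defs {B0,B2,B4,B7,B8}
  DF⁺ = {B4,B8}

Answer: ["B4", "B8"]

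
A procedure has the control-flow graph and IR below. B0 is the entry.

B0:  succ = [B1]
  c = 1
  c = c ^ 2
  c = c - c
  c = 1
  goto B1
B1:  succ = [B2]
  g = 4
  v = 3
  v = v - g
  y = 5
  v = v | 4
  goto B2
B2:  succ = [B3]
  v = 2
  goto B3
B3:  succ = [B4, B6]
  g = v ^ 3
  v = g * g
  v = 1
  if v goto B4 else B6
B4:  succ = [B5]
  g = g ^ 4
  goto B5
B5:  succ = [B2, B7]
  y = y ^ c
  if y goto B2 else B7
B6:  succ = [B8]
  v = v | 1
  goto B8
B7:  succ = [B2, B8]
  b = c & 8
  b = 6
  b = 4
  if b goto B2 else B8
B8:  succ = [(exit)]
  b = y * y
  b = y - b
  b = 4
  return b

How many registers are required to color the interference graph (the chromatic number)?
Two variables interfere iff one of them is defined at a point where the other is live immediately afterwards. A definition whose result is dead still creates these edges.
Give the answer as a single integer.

Answer: 4

Working:
Block summaries:
  B0: {c} / ∅
  B1: {g,v,y} / ∅
  B2: {v} / ∅
  B3: {g,v} / {v}
  B4: {g} / {g}
  B5: {y} / {c,y}
  B6: {v} / {v}
  B7: {b} / {c}
  B8: {b} / {y}

Live sets:
  B0: in=∅ out={c}
  B1: in={c} out={c,y}
  B2: in={c,y} out={c,v,y}
  B3: in={c,v,y} out={c,g,v,y}
  B4: in={c,g,y} out={c,y}
  B5: in={c,y} out={c,y}
  B6: in={v,y} out={y}
  B7: in={c,y} out={c,y}
  B8: in={y} out=∅

Interference:
  b: {c,y}
  c: {b,g,v,y}
  g: {c,v,y}
  v: {c,g,y}
  y: {b,c,g,v}

Registers:
  clique {c,g,v,y} ⇒ need ≥ 4
  4-colouring: R0={c}  R1={y}  R2={b,g}  R3={v}
  χ = 4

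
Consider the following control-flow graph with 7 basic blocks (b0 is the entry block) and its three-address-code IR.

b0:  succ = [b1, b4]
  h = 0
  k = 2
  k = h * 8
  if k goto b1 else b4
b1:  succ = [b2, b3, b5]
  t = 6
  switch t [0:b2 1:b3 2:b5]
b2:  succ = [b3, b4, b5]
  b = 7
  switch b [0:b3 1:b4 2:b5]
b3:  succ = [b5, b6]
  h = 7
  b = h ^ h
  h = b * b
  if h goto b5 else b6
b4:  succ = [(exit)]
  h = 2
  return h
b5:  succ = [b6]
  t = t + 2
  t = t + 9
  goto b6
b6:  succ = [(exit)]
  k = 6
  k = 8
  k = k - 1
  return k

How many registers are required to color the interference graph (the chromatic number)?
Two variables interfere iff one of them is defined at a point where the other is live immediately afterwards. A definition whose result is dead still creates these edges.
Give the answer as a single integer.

Block summaries:
  b0 def {h,k} use ∅
  b1 def {t} use ∅
  b2 def {b} use ∅
  b3 def {b,h} use ∅
  b4 def {h} use ∅
  b5 def {t} use {t}
  b6 def {k} use ∅

Live sets:
  b0 li=∅ lo=∅
  b1 li=∅ lo={t}
  b2 li={t} lo={t}
  b3 li={t} lo={t}
  b4 li=∅ lo=∅
  b5 li={t} lo=∅
  b6 li=∅ lo=∅

Interfere edges:
  b: {t}
  h: {k,t}
  k: {h}
  t: {b,h}

Colouring:
  lower bound: {b,t} mutually conflict ⇒ χ ≥ 2
  2-colouring: R0={b,h}  R1={k,t}
  χ = 2

Answer: 2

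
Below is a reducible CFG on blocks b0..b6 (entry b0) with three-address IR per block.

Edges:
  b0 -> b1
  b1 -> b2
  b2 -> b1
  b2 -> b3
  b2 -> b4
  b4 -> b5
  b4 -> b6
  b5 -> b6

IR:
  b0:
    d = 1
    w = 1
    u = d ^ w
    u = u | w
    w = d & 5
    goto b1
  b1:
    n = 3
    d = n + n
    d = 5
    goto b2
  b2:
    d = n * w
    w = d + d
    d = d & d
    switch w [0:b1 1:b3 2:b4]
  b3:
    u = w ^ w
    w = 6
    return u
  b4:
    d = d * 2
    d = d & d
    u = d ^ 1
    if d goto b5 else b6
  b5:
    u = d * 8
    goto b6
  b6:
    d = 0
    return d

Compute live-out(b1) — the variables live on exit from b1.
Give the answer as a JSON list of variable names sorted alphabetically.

Block summaries:
  b0: def={d,u,w} ue=∅
  b1: def={d,n} ue=∅
  b2: def={d,w} ue={n,w}
  b3: def={u,w} ue={w}
  b4: def={d,u} ue={d}
  b5: def={u} ue={d}
  b6: def={d} ue=∅

Liveness:
  b0: in=∅ out={w}
  b1: in={w} out={n,w}
  b2: in={n,w} out={d,w}
  b3: in={w} out=∅
  b4: in={d} out={d}
  b5: in={d} out=∅
  b6: in=∅ out=∅

live-out(b1) = ["n", "w"]

Answer: ["n", "w"]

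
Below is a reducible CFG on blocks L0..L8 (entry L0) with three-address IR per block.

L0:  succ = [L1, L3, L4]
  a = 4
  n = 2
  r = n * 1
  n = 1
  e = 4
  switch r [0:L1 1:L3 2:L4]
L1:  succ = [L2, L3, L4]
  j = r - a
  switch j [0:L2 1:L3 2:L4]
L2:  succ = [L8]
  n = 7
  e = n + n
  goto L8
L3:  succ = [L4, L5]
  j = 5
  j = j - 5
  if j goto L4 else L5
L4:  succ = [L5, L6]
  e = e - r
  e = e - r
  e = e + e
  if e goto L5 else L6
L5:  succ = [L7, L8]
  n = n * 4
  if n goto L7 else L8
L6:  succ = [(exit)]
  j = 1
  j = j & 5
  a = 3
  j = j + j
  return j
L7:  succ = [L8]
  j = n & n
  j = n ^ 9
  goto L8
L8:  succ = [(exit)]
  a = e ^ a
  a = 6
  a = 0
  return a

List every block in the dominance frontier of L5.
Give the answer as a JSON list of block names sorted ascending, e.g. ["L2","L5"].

Answer: ["L8"]

Analysis:
idom tree: L1←L0 L2←L1 L3←L0 L4←L0 L5←L0 L6←L4 L7←L5 L8←L0
Dom at joins:
  L3: preds {L0,L1}: {L0} ∩ {L0,L1} = {L0}; idom=L0
  L4: preds {L0,L1,L3}: {L0} ∩ {L0,L1} ∩ {L0,L3} = {L0}; idom=L0
  L5: preds {L3,L4}: {L0,L3} ∩ {L0,L4} = {L0}; idom=L0
  L8: preds {L2,L5,L7}: {L0,L1,L2} ∩ {L0,L5} ∩ {L0,L5,L7} = {L0}; idom=L0

DF derivation:
  join L3 pred L0: · stop@L0
  join L3 pred L1: L1 stop@L0
  join L4 pred L0: · stop@L0
  join L4 pred L1: L1 stop@L0
  join L4 pred L3: L3 stop@L0
  join L5 pred L3: L3 stop@L0
  join L5 pred L4: L4 stop@L0
  join L8 pred L2: L2→L1 stop@L0
  join L8 pred L5: L5 stop@L0
  join L8 pred L7: L7→L5 stop@L0
  L0 → ∅
  L1 → {L3,L4,L8}
  L2 → {L8}
  L3 → {L4,L5}
  L4 → {L5}
  L5 → {L8}
  L6 → ∅
  L7 → {L8}
  L8 → ∅

DF(L5) = ["L8"]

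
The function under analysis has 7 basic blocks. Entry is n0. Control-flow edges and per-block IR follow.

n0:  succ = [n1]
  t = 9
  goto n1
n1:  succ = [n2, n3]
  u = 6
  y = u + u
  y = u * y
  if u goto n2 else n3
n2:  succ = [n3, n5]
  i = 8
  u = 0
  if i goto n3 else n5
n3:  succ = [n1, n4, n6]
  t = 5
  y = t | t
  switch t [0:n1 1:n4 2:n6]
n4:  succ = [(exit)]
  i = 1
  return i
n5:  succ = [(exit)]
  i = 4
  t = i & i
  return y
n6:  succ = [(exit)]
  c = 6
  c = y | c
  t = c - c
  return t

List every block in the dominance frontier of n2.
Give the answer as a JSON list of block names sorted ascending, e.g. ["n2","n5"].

Answer: ["n3"]

Derivation:
idom tree: n1←n0 n2←n1 n3←n1 n4←n3 n5←n2 n6←n3
Dom at joins:
  n1: preds {n0,n3}: {n0} ∩ {n0,n1,n3} = {n0}; idom=n0
  n3: preds {n1,n2}: {n0,n1} ∩ {n0,n1,n2} = {n0,n1}; idom=n1

Frontier:
  join n1 pred n0: · stop@n0
  join n1 pred n3: n3→n1 stop@n0
  join n3 pred n1: · stop@n1
  join n3 pred n2: n2 stop@n1
  DF(n0)=∅
  DF(n1)={n1}
  DF(n2)={n3}
  DF(n3)={n1}
  DF(n4)=∅
  DF(n5)=∅
  DF(n6)=∅

DF(n2) = ["n3"]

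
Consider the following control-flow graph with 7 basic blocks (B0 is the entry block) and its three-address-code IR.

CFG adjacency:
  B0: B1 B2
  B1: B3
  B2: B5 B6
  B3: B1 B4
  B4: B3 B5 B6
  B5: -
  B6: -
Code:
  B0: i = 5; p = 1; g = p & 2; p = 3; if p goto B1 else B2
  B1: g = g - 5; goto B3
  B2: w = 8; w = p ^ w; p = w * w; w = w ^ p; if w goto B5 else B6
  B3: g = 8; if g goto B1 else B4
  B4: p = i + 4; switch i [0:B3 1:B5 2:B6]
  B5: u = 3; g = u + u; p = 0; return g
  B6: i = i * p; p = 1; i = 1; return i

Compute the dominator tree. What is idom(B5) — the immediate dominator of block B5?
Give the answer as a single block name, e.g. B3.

Answer: B0

Working:
idom tree: B1←B0 B2←B0 B3←B1 B4←B3 B5←B0 B6←B0
Dom∩ at merges:
  B1: preds {B0,B3}: {B0} ∩ {B0,B1,B3} = {B0}; idom=B0
  B3: preds {B1,B4}: {B0,B1} ∩ {B0,B1,B3,B4} = {B0,B1}; idom=B1
  B5: preds {B2,B4}: {B0,B2} ∩ {B0,B1,B3,B4} = {B0}; idom=B0
  B6: preds {B2,B4}: {B0,B2} ∩ {B0,B1,B3,B4} = {B0}; idom=B0

idom(B5) = B0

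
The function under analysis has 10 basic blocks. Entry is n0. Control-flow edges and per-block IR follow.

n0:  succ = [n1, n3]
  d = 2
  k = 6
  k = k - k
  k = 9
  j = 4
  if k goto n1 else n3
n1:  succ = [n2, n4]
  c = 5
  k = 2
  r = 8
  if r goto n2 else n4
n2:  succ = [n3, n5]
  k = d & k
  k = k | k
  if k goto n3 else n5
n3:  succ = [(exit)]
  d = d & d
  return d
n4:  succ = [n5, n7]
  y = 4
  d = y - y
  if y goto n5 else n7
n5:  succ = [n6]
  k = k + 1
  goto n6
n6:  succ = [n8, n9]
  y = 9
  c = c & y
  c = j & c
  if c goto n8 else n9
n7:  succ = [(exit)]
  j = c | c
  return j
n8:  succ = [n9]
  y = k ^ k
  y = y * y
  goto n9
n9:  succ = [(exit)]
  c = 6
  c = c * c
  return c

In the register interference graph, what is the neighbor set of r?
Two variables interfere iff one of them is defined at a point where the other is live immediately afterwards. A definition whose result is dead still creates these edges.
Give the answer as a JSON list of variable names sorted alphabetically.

Answer: ["c", "d", "j", "k"]

Derivation:
Per-block:
  n0: {d,j,k} / ∅
  n1: {c,k,r} / ∅
  n2: {k} / {d,k}
  n3: {d} / {d}
  n4: {d,y} / ∅
  n5: {k} / {k}
  n6: {c,y} / {c,j}
  n7: {j} / {c}
  n8: {y} / {k}
  n9: {c} / ∅

Backward fixpoint:
  n0 li=∅ lo={d,j}
  n1 li={d,j} lo={c,d,j,k}
  n2 li={c,d,j,k} lo={c,d,j,k}
  n3 li={d} lo=∅
  n4 li={c,j,k} lo={c,j,k}
  n5 li={c,j,k} lo={c,j,k}
  n6 li={c,j,k} lo={k}
  n7 li={c} lo=∅
  n8 li={k} lo=∅
  n9 li=∅ lo=∅

Interfere edges:
  c: {d,j,k,r,y}
  d: {c,j,k,r,y}
  j: {c,d,k,r,y}
  k: {c,d,j,r,y}
  r: {c,d,j,k}
  y: {c,d,j,k}

N(r) = ["c", "d", "j", "k"]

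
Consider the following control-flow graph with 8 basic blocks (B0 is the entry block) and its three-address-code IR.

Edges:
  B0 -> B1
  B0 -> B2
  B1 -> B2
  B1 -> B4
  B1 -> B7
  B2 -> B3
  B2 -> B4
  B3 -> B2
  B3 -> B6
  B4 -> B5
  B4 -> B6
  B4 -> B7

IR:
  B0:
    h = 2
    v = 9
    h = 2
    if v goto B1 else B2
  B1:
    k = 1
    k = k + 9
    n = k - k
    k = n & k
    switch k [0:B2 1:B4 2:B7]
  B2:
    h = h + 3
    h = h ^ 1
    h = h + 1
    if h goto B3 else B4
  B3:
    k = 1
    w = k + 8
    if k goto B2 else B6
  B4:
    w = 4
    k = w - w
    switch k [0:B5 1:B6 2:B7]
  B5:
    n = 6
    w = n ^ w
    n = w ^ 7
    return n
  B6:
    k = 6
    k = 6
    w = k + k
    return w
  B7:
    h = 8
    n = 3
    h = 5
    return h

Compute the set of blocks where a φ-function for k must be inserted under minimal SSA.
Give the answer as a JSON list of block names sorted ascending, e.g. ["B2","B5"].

Answer: ["B2", "B4", "B6", "B7"]

Analysis:
idom tree: B1←B0 B2←B0 B3←B2 B4←B0 B5←B4 B6←B0 B7←B0
Dom at joins:
  B2: preds {B0,B1,B3}: {B0} ∩ {B0,B1} ∩ {B0,B2,B3} = {B0}; idom=B0
  B4: preds {B1,B2}: {B0,B1} ∩ {B0,B2} = {B0}; idom=B0
  B6: preds {B3,B4}: {B0,B2,B3} ∩ {B0,B4} = {B0}; idom=B0
  B7: preds {B1,B4}: {B0,B1} ∩ {B0,B4} = {B0}; idom=B0

DF derivation:
  B2←B0: walk · to B0
  B2←B1: walk B1 to B0
  B2←B3: walk B3→B2 to B0
  B4←B1: walk B1 to B0
  B4←B2: walk B2 to B0
  B6←B3: walk B3→B2 to B0
  B6←B4: walk B4 to B0
  B7←B1: walk B1 to B0
  B7←B4: walk B4 to B0
  DF(B0)=∅
  DF(B1)={B2,B4,B7}
  DF(B2)={B2,B4,B6}
  DF(B3)={B2,B6}
  DF(B4)={B6,B7}
  DF(B5)=∅
  DF(B6)=∅
  DF(B7)=∅

φ for k: defs {B1,B3,B4,B6}
  DF⁺ = {B2,B4,B6,B7}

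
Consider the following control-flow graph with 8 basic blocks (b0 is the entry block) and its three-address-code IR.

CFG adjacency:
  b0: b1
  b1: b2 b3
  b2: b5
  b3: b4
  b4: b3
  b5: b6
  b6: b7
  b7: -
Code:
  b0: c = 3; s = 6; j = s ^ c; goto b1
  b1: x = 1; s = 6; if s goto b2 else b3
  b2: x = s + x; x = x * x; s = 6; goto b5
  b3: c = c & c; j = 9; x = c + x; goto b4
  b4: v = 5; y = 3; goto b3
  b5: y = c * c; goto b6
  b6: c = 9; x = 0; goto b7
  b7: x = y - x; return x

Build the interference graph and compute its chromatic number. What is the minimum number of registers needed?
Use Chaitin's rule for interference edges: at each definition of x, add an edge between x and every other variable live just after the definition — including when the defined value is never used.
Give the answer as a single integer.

Answer: 3

Analysis:
Per-block:
  b0: {c,j,s} / ∅
  b1: {s,x} / ∅
  b2: {s,x} / {s,x}
  b3: {c,j,x} / {c,x}
  b4: {v,y} / ∅
  b5: {y} / {c}
  b6: {c,x} / ∅
  b7: {x} / {x,y}

Backward fixpoint:
  b0 li=∅ lo={c}
  b1 li={c} lo={c,s,x}
  b2 li={c,s,x} lo={c}
  b3 li={c,x} lo={c,x}
  b4 li={c,x} lo={c,x}
  b5 li={c} lo={y}
  b6 li={y} lo={x,y}
  b7 li={x,y} lo=∅

Interference:
  c↔{j,s,v,x,y}
  j↔{c,x}
  s↔{c,x}
  v↔{c,x}
  x↔{c,j,s,v,y}
  y↔{c,x}

Registers:
  clique {c,j,x} ⇒ need ≥ 3
  assign c→R0 j→R2 s→R2 v→R2 x→R1 y→R2 — no edge inside a register ⇒ χ ≤ 3
  χ = 3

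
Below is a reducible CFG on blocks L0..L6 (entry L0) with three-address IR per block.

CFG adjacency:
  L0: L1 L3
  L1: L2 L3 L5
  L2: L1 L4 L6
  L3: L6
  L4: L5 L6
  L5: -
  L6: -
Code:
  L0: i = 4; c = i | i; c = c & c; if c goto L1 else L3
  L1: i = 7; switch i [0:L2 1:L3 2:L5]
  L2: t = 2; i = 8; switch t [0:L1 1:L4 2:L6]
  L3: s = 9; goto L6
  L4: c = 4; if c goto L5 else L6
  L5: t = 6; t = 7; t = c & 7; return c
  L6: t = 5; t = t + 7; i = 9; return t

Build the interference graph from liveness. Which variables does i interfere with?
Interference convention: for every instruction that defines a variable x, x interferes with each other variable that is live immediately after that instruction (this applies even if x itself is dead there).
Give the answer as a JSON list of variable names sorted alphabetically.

def/use:
  L0: def={c,i} ue=∅
  L1: def={i} ue=∅
  L2: def={i,t} ue=∅
  L3: def={s} ue=∅
  L4: def={c} ue=∅
  L5: def={t} ue={c}
  L6: def={i,t} ue=∅

Live sets:
  L0: in=∅ out={c}
  L1: in={c} out={c}
  L2: in={c} out={c}
  L3: in=∅ out=∅
  L4: in=∅ out={c}
  L5: in={c} out=∅
  L6: in=∅ out=∅

Interference:
  c: {i,t}
  i: {c,t}
  s: ∅
  t: {c,i}

N(i) = ["c", "t"]

Answer: ["c", "t"]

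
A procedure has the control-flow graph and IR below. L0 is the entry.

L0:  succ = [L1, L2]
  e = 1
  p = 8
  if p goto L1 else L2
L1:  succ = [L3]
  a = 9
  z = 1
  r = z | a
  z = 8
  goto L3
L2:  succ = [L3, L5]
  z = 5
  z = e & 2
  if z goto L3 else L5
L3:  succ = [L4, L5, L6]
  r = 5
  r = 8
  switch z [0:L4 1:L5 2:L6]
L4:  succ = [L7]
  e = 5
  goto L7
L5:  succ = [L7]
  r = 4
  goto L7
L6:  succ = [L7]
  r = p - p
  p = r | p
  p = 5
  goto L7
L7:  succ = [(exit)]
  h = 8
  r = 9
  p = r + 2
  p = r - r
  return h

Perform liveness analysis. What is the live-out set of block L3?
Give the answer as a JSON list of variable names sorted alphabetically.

Answer: ["p"]

Working:
Per-block:
  L0: {e,p} / ∅
  L1: {a,r,z} / ∅
  L2: {z} / {e}
  L3: {r} / {z}
  L4: {e} / ∅
  L5: {r} / ∅
  L6: {p,r} / {p}
  L7: {h,p,r} / ∅

Live sets:
  L0 li=∅ lo={e,p}
  L1 li={p} lo={p,z}
  L2 li={e,p} lo={p,z}
  L3 li={p,z} lo={p}
  L4 li=∅ lo=∅
  L5 li=∅ lo=∅
  L6 li={p} lo=∅
  L7 li=∅ lo=∅

live-out(L3) = ["p"]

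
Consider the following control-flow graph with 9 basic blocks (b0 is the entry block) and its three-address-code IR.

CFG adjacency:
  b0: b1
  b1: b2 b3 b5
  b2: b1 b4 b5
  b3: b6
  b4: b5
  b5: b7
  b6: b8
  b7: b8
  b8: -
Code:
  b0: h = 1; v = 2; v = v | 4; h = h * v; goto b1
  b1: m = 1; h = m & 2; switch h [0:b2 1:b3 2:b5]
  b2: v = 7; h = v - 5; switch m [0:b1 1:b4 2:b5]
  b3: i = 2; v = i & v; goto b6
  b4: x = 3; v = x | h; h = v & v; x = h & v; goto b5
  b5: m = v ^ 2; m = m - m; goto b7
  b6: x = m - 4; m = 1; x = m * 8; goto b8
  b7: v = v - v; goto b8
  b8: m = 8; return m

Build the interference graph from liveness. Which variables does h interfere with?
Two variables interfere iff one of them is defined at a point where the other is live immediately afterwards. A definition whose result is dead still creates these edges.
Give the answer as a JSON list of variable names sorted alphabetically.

def/use:
  b0 def {h,v} use ∅
  b1 def {h,m} use ∅
  b2 def {h,v} use {m}
  b3 def {i,v} use {v}
  b4 def {h,v,x} use {h}
  b5 def {m} use {v}
  b6 def {m,x} use {m}
  b7 def {v} use {v}
  b8 def {m} use ∅

Liveness:
  b0: in=∅ out={v}
  b1: in={v} out={m,v}
  b2: in={m} out={h,v}
  b3: in={m,v} out={m}
  b4: in={h} out={v}
  b5: in={v} out={v}
  b6: in={m} out=∅
  b7: in={v} out=∅
  b8: in=∅ out=∅

Interference:
  h: {m,v,x}
  i: {m,v}
  m: {h,i,v}
  v: {h,i,m,x}
  x: {h,v}

N(h) = ["m", "v", "x"]

Answer: ["m", "v", "x"]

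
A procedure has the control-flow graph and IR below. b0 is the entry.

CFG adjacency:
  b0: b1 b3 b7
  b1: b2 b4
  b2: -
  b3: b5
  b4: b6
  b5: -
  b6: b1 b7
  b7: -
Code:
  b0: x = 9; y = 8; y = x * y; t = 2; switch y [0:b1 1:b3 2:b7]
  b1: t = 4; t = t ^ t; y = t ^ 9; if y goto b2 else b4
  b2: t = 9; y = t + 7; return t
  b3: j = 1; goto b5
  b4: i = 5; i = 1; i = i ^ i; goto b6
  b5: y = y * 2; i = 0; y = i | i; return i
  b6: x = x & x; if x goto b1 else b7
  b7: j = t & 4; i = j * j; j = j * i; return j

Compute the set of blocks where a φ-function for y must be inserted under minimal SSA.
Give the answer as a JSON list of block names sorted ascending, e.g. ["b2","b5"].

idom tree: b1←b0 b2←b1 b3←b0 b4←b1 b5←b3 b6←b4 b7←b0
Dom at joins:
  b1: preds {b0,b6}: {b0} ∩ {b0,b1,b4,b6} = {b0}; idom=b0
  b7: preds {b0,b6}: {b0} ∩ {b0,b1,b4,b6} = {b0}; idom=b0

Frontier:
  join b1 pred b0: · stop@b0
  join b1 pred b6: b6→b4→b1 stop@b0
  join b7 pred b0: · stop@b0
  join b7 pred b6: b6→b4→b1 stop@b0
  DF(b0)=∅
  DF(b1)={b1,b7}
  DF(b2)=∅
  DF(b3)=∅
  DF(b4)={b1,b7}
  DF(b5)=∅
  DF(b6)={b1,b7}
  DF(b7)=∅

φ for y: defs {b0,b1,b2,b5}
  DF⁺ = {b1,b7}

Answer: ["b1", "b7"]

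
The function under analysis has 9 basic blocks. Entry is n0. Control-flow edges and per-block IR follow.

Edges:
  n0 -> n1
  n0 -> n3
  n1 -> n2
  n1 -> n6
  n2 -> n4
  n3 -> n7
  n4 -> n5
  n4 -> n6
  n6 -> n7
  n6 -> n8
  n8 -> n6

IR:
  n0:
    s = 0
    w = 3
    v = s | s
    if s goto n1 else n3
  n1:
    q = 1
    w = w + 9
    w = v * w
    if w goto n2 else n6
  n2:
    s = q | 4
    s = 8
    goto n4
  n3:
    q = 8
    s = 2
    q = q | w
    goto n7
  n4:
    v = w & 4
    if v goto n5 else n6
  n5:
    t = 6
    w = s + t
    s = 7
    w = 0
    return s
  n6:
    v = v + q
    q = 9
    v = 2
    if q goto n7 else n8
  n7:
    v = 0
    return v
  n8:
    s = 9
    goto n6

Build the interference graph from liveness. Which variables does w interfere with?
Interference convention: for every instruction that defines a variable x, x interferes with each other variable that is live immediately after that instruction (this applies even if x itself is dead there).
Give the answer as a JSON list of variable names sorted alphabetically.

Answer: ["q", "s", "v"]

Analysis:
Block summaries:
  n0 def {s,v,w} use ∅
  n1 def {q,w} use {v,w}
  n2 def {s} use {q}
  n3 def {q,s} use {w}
  n4 def {v} use {w}
  n5 def {s,t,w} use {s}
  n6 def {q,v} use {q,v}
  n7 def {v} use ∅
  n8 def {s} use ∅

Backward fixpoint:
  n0 li=∅ lo={v,w}
  n1 li={v,w} lo={q,v,w}
  n2 li={q,w} lo={q,s,w}
  n3 li={w} lo=∅
  n4 li={q,s,w} lo={q,s,v}
  n5 li={s} lo=∅
  n6 li={q,v} lo={q,v}
  n7 li=∅ lo=∅
  n8 li={q,v} lo={q,v}

Conflict graph:
  q — {s,v,w}
  s — {q,t,v,w}
  t — {s}
  v — {q,s,w}
  w — {q,s,v}

N(w) = ["q", "s", "v"]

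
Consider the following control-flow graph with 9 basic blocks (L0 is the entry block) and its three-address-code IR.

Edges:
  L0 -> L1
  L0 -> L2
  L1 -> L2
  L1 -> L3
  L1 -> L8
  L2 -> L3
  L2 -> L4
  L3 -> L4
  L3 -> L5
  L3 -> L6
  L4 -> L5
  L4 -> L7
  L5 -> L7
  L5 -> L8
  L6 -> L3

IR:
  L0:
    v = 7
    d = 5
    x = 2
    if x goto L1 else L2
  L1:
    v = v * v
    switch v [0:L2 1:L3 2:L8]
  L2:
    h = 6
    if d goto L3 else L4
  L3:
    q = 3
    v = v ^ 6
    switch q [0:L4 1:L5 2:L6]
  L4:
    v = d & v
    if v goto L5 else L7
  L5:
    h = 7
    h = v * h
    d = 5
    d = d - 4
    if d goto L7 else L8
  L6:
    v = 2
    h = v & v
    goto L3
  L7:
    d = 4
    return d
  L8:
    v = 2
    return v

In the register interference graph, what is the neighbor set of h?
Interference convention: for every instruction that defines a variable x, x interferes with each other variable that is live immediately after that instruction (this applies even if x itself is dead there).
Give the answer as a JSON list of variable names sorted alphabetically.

Block summaries:
  L0 def {d,v,x} use ∅
  L1 def {v} use {v}
  L2 def {h} use {d}
  L3 def {q,v} use {v}
  L4 def {v} use {d,v}
  L5 def {d,h} use {v}
  L6 def {h,v} use ∅
  L7 def {d} use ∅
  L8 def {v} use ∅

Liveness:
  L0: in=∅ out={d,v}
  L1: in={d,v} out={d,v}
  L2: in={d,v} out={d,v}
  L3: in={d,v} out={d,v}
  L4: in={d,v} out={v}
  L5: in={v} out=∅
  L6: in={d} out={d,v}
  L7: in=∅ out=∅
  L8: in=∅ out=∅

Conflict graph:
  d: {h,q,v,x}
  h: {d,v}
  q: {d,v}
  v: {d,h,q,x}
  x: {d,v}

N(h) = ["d", "v"]

Answer: ["d", "v"]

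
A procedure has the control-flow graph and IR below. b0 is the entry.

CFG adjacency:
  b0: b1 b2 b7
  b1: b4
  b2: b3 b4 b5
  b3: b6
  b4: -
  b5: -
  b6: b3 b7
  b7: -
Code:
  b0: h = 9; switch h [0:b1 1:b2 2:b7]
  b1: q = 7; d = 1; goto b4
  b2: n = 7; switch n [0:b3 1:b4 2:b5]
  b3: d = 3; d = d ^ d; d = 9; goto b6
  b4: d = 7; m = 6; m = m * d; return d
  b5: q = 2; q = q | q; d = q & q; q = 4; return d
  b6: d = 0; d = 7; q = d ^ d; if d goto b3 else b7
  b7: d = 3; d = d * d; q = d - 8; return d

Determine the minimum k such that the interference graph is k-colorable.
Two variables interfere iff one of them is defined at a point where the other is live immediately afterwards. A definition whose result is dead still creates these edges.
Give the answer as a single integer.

Answer: 2

Analysis:
def/use:
  b0 def {h} use ∅
  b1 def {d,q} use ∅
  b2 def {n} use ∅
  b3 def {d} use ∅
  b4 def {d,m} use ∅
  b5 def {d,q} use ∅
  b6 def {d,q} use ∅
  b7 def {d,q} use ∅

Liveness:
  b0 li=∅ lo=∅
  b1 li=∅ lo=∅
  b2 li=∅ lo=∅
  b3 li=∅ lo=∅
  b4 li=∅ lo=∅
  b5 li=∅ lo=∅
  b6 li=∅ lo=∅
  b7 li=∅ lo=∅

Interfere edges:
  d — {m,q}
  h — ∅
  m — {d}
  n — ∅
  q — {d}

Colouring:
  lower bound: {d,m} mutually conflict ⇒ χ ≥ 2
  2-colouring: r0={d,h,n}  r1={m,q}
  χ = 2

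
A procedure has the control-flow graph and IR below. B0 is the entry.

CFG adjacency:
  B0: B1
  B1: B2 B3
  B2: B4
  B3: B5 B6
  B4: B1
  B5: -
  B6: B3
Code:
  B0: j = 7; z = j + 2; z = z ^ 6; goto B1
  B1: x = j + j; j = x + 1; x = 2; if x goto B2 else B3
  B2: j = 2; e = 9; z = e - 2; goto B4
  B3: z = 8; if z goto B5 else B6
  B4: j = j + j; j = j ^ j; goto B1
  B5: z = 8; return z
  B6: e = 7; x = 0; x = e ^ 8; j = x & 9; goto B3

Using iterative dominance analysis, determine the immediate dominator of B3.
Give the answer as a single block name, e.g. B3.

Answer: B1

Working:
idom tree: B1←B0 B2←B1 B3←B1 B4←B2 B5←B3 B6←B3
Dom at joins:
  B1: preds {B0,B4}: {B0} ∩ {B0,B1,B2,B4} = {B0}; idom=B0
  B3: preds {B1,B6}: {B0,B1} ∩ {B0,B1,B3,B6} = {B0,B1}; idom=B1

idom(B3) = B1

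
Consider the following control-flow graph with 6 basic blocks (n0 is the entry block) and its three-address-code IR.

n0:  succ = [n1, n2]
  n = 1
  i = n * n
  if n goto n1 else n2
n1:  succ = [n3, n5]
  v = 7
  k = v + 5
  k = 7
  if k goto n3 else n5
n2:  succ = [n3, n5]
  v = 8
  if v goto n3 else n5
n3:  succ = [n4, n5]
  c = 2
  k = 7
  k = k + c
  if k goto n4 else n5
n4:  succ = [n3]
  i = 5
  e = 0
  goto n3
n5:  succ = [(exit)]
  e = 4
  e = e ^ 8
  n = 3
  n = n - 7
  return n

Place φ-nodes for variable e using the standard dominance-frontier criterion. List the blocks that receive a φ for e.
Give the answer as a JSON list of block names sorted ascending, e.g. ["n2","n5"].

Answer: ["n3", "n5"]

Analysis:
idom tree: n1←n0 n2←n0 n3←n0 n4←n3 n5←n0
Dom∩ at merges:
  n3: preds {n1,n2,n4}: {n0,n1} ∩ {n0,n2} ∩ {n0,n3,n4} = {n0}; idom=n0
  n5: preds {n1,n2,n3}: {n0,n1} ∩ {n0,n2} ∩ {n0,n3} = {n0}; idom=n0

Frontier:
  n3←n1: walk n1 to n0
  n3←n2: walk n2 to n0
  n3←n4: walk n4→n3 to n0
  n5←n1: walk n1 to n0
  n5←n2: walk n2 to n0
  n5←n3: walk n3 to n0
  DF(n0)=∅
  DF(n1)={n3,n5}
  DF(n2)={n3,n5}
  DF(n3)={n3,n5}
  DF(n4)={n3}
  DF(n5)=∅

φ for e: defs {n4,n5}
  DF⁺ = {n3,n5}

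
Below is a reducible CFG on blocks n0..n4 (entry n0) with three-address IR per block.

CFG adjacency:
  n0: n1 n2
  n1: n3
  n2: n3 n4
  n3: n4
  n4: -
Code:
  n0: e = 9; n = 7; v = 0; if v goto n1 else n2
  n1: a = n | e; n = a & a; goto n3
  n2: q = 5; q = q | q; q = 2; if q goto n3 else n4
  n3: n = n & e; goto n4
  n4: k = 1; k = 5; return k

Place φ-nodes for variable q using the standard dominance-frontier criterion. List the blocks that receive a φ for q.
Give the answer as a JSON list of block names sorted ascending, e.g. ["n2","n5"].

idom tree: n1←n0 n2←n0 n3←n0 n4←n0
Dom at joins:
  n3: preds {n1,n2}: {n0,n1} ∩ {n0,n2} = {n0}; idom=n0
  n4: preds {n2,n3}: {n0,n2} ∩ {n0,n3} = {n0}; idom=n0

Frontier:
  n3←n1: walk n1 to n0
  n3←n2: walk n2 to n0
  n4←n2: walk n2 to n0
  n4←n3: walk n3 to n0
  n0: DF=∅
  n1: DF={n3}
  n2: DF={n3,n4}
  n3: DF={n4}
  n4: DF=∅

φ for q: defs {n2}
  DF⁺ = {n3,n4}

Answer: ["n3", "n4"]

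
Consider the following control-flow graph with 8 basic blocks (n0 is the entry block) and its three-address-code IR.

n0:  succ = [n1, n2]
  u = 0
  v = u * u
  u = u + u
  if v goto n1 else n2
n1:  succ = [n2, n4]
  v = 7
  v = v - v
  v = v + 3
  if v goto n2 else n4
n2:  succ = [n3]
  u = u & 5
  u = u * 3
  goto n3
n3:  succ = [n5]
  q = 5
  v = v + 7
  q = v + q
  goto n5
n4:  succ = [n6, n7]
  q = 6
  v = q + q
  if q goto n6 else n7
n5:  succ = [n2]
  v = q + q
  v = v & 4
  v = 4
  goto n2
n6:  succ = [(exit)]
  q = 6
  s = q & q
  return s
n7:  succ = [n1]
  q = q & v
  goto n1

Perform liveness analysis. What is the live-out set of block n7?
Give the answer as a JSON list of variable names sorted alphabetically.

Per-block:
  n0: {u,v} / ∅
  n1: {v} / ∅
  n2: {u} / {u}
  n3: {q,v} / {v}
  n4: {q,v} / ∅
  n5: {v} / {q}
  n6: {q,s} / ∅
  n7: {q} / {q,v}

Live sets:
  n0 li=∅ lo={u,v}
  n1 li={u} lo={u,v}
  n2 li={u,v} lo={u,v}
  n3 li={u,v} lo={q,u}
  n4 li={u} lo={q,u,v}
  n5 li={q,u} lo={u,v}
  n6 li=∅ lo=∅
  n7 li={q,u,v} lo={u}

live-out(n7) = ["u"]

Answer: ["u"]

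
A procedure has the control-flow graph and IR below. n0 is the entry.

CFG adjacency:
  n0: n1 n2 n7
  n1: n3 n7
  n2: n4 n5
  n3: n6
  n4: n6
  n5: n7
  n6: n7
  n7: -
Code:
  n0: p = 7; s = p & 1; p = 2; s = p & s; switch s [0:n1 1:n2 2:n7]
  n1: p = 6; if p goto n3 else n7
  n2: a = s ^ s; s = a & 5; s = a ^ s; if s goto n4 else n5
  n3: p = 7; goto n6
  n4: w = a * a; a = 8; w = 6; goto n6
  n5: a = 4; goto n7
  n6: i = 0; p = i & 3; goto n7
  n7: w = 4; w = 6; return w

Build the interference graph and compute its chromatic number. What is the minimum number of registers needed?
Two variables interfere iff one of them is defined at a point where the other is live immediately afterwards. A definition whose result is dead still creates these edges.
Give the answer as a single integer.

Answer: 2

Analysis:
Block summaries:
  n0: def={p,s} ue=∅
  n1: def={p} ue=∅
  n2: def={a,s} ue={s}
  n3: def={p} ue=∅
  n4: def={a,w} ue={a}
  n5: def={a} ue=∅
  n6: def={i,p} ue=∅
  n7: def={w} ue=∅

Live sets:
  n0 li=∅ lo={s}
  n1 li=∅ lo=∅
  n2 li={s} lo={a}
  n3 li=∅ lo=∅
  n4 li={a} lo=∅
  n5 li=∅ lo=∅
  n6 li=∅ lo=∅
  n7 li=∅ lo=∅

Conflict graph:
  a: {s}
  i: ∅
  p: {s}
  s: {a,p}
  w: ∅

Registers:
  lower bound: {a,s} mutually conflict ⇒ χ ≥ 2
  assign a→c1 i→c0 p→c1 s→c0 w→c0 — no edge inside a register ⇒ χ ≤ 2
  χ = 2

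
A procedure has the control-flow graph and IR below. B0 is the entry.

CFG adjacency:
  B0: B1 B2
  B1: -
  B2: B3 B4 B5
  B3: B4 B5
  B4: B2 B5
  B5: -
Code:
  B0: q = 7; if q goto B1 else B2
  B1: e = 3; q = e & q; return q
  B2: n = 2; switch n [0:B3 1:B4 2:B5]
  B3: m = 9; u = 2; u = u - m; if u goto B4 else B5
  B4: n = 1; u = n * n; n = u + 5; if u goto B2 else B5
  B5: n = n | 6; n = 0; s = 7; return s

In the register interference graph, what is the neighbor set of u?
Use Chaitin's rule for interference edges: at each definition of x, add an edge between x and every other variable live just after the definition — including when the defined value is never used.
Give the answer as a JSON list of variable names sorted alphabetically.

Answer: ["m", "n"]

Working:
Per-block:
  B0: {q} / ∅
  B1: {e,q} / {q}
  B2: {n} / ∅
  B3: {m,u} / ∅
  B4: {n,u} / ∅
  B5: {n,s} / {n}

Live sets:
  B0: in=∅ out={q}
  B1: in={q} out=∅
  B2: in=∅ out={n}
  B3: in={n} out={n}
  B4: in=∅ out={n}
  B5: in={n} out=∅

Interference:
  e — {q}
  m — {n,u}
  n — {m,u}
  q — {e}
  s — ∅
  u — {m,n}

N(u) = ["m", "n"]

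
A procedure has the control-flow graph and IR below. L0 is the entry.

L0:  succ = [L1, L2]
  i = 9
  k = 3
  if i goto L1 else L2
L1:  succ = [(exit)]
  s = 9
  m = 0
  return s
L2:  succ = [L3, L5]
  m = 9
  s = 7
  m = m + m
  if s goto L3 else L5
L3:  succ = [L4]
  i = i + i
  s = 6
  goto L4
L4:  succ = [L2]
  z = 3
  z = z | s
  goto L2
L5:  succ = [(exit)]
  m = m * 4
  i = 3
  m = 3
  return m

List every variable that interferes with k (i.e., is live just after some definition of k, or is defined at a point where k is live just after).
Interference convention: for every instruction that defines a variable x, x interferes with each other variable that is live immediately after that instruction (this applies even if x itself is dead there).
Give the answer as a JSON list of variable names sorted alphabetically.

Answer: ["i"]

Derivation:
Per-block:
  L0 def {i,k} use ∅
  L1 def {m,s} use ∅
  L2 def {m,s} use ∅
  L3 def {i,s} use {i}
  L4 def {z} use {s}
  L5 def {i,m} use {m}

Live sets:
  live L0: ∅→{i}
  live L1: ∅→∅
  live L2: {i}→{i,m}
  live L3: {i}→{i,s}
  live L4: {i,s}→{i}
  live L5: {m}→∅

Conflict graph:
  i — {k,m,s,z}
  k — {i}
  m — {i,s}
  s — {i,m,z}
  z — {i,s}

N(k) = ["i"]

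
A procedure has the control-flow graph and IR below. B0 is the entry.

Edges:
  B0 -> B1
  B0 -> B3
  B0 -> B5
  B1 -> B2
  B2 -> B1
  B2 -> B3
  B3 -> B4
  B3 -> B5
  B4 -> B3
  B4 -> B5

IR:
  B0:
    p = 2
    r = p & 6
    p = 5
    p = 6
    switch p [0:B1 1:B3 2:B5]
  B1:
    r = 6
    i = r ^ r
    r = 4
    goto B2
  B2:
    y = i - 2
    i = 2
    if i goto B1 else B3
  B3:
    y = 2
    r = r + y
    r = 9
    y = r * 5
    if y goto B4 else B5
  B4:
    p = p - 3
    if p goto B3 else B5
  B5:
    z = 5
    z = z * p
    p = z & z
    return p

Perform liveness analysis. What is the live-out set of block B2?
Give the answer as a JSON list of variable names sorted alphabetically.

Block summaries:
  B0: def={p,r} ue=∅
  B1: def={i,r} ue=∅
  B2: def={i,y} ue={i}
  B3: def={r,y} ue={r}
  B4: def={p} ue={p}
  B5: def={p,z} ue={p}

Backward fixpoint:
  live B0: ∅→{p,r}
  live B1: {p}→{i,p,r}
  live B2: {i,p,r}→{p,r}
  live B3: {p,r}→{p,r}
  live B4: {p,r}→{p,r}
  live B5: {p}→∅

live-out(B2) = ["p", "r"]

Answer: ["p", "r"]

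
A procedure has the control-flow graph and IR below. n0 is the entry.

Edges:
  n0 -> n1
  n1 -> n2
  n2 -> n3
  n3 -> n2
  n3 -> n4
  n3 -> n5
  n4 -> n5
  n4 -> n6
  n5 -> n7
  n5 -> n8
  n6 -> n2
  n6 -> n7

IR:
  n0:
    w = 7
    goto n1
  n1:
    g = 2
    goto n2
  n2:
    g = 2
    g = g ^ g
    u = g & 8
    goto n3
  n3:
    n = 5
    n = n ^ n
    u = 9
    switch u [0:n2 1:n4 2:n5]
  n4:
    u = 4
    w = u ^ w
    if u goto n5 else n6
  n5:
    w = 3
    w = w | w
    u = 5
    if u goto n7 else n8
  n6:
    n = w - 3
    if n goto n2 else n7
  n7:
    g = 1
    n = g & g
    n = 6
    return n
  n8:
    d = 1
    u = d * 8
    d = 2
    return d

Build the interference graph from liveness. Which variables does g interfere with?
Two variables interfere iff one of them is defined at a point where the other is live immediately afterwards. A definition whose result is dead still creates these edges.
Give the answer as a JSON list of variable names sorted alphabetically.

Answer: ["w"]

Working:
def/use:
  n0: {w} / ∅
  n1: {g} / ∅
  n2: {g,u} / ∅
  n3: {n,u} / ∅
  n4: {u,w} / {w}
  n5: {u,w} / ∅
  n6: {n} / {w}
  n7: {g,n} / ∅
  n8: {d,u} / ∅

Liveness:
  n0 li=∅ lo={w}
  n1 li={w} lo={w}
  n2 li={w} lo={w}
  n3 li={w} lo={w}
  n4 li={w} lo={w}
  n5 li=∅ lo=∅
  n6 li={w} lo={w}
  n7 li=∅ lo=∅
  n8 li=∅ lo=∅

Interference:
  d↔∅
  g↔{w}
  n↔{w}
  u↔{w}
  w↔{g,n,u}

N(g) = ["w"]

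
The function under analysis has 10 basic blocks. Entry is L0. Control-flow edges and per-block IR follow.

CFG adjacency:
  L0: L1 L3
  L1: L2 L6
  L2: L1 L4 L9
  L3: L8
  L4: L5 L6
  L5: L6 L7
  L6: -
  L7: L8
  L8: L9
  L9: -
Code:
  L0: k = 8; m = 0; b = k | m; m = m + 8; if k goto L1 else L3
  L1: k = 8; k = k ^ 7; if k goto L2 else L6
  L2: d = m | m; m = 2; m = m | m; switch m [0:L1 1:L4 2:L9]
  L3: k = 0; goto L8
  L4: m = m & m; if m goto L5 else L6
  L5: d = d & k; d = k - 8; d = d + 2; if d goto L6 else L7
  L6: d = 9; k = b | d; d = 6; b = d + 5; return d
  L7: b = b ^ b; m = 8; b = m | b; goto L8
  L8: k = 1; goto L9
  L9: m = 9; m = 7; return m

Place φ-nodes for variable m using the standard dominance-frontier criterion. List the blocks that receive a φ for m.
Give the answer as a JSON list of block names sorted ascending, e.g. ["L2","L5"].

idom tree: L1←L0 L2←L1 L3←L0 L4←L2 L5←L4 L6←L1 L7←L5 L8←L0 L9←L0
Join-block Dom:
  L1: preds {L0,L2}: {L0} ∩ {L0,L1,L2} = {L0}; idom=L0
  L6: preds {L1,L4,L5}: {L0,L1} ∩ {L0,L1,L2,L4} ∩ {L0,L1,L2,L4,L5} = {L0,L1}; idom=L1
  L8: preds {L3,L7}: {L0,L3} ∩ {L0,L1,L2,L4,L5,L7} = {L0}; idom=L0
  L9: preds {L2,L8}: {L0,L1,L2} ∩ {L0,L8} = {L0}; idom=L0

DF derivation:
  join L1 pred L0: · stop@L0
  join L1 pred L2: L2→L1 stop@L0
  join L6 pred L1: · stop@L1
  join L6 pred L4: L4→L2 stop@L1
  join L6 pred L5: L5→L4→L2 stop@L1
  join L8 pred L3: L3 stop@L0
  join L8 pred L7: L7→L5→L4→L2→L1 stop@L0
  join L9 pred L2: L2→L1 stop@L0
  join L9 pred L8: L8 stop@L0
  L0: DF=∅
  L1: DF={L1,L8,L9}
  L2: DF={L1,L6,L8,L9}
  L3: DF={L8}
  L4: DF={L6,L8}
  L5: DF={L6,L8}
  L6: DF=∅
  L7: DF={L8}
  L8: DF={L9}
  L9: DF=∅

φ for m: defs {L0,L2,L4,L7,L9}
  DF⁺ = {L1,L6,L8,L9}

Answer: ["L1", "L6", "L8", "L9"]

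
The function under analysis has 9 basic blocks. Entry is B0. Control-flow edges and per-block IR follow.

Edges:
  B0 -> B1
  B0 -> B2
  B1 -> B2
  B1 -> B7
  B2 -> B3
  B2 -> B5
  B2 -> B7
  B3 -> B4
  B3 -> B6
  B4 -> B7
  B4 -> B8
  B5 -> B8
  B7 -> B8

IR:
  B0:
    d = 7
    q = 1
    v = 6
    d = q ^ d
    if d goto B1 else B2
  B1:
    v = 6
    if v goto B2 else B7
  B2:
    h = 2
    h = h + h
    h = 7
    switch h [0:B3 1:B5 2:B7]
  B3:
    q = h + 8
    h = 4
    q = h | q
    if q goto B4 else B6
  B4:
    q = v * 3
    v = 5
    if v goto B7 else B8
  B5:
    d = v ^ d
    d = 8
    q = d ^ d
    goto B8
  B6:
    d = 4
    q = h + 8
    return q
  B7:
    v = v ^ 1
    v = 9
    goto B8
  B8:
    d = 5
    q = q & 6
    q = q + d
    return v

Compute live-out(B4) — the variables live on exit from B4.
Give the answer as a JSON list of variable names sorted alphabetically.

Answer: ["q", "v"]

Derivation:
def/use:
  B0: {d,q,v} / ∅
  B1: {v} / ∅
  B2: {h} / ∅
  B3: {h,q} / {h}
  B4: {q,v} / {v}
  B5: {d,q} / {d,v}
  B6: {d,q} / {h}
  B7: {v} / {v}
  B8: {d,q} / {q,v}

Liveness:
  B0 li=∅ lo={d,q,v}
  B1 li={d,q} lo={d,q,v}
  B2 li={d,q,v} lo={d,h,q,v}
  B3 li={h,v} lo={h,v}
  B4 li={v} lo={q,v}
  B5 li={d,v} lo={q,v}
  B6 li={h} lo=∅
  B7 li={q,v} lo={q,v}
  B8 li={q,v} lo=∅

live-out(B4) = ["q", "v"]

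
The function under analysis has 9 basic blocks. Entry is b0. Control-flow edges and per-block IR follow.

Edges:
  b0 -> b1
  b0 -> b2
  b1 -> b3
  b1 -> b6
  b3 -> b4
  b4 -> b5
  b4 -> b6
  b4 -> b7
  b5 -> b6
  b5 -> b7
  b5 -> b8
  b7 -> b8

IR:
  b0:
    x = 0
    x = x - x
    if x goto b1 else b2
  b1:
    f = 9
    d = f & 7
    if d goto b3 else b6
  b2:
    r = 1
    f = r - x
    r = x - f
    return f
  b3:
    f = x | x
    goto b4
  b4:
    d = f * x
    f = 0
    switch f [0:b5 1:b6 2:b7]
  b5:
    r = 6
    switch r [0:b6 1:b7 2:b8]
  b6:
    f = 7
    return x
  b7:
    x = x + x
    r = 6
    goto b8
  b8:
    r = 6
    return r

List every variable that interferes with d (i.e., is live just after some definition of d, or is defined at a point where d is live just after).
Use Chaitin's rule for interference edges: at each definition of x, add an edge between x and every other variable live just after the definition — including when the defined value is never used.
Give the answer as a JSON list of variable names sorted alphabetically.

Answer: ["x"]

Working:
Block summaries:
  b0 def {x} use ∅
  b1 def {d,f} use ∅
  b2 def {f,r} use {x}
  b3 def {f} use {x}
  b4 def {d,f} use {f,x}
  b5 def {r} use ∅
  b6 def {f} use {x}
  b7 def {r,x} use {x}
  b8 def {r} use ∅

Backward fixpoint:
  b0: in=∅ out={x}
  b1: in={x} out={x}
  b2: in={x} out=∅
  b3: in={x} out={f,x}
  b4: in={f,x} out={x}
  b5: in={x} out={x}
  b6: in={x} out=∅
  b7: in={x} out=∅
  b8: in=∅ out=∅

Interference:
  d↔{x}
  f↔{r,x}
  r↔{f,x}
  x↔{d,f,r}

N(d) = ["x"]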